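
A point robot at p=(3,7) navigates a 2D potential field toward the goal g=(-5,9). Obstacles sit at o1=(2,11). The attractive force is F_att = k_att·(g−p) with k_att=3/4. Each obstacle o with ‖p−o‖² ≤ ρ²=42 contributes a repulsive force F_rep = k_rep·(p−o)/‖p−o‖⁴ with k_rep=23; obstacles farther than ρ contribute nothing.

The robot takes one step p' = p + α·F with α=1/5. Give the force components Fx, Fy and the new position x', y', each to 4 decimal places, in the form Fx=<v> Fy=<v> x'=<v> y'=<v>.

Fx=-5.9204 Fy=1.1817 x'=1.8159 y'=7.2363

F_att = 3/4·(g−p) = 3/4·(-8,2) = (-6.0000,1.5000)
o1: d²=17 ≤ ρ²=42; F_rep = 23·(1,-4)/17² = (0.0796,-0.3183)
F = F_att + ΣF_rep = (-5.9204,1.1817)
p' = p + 1/5·F = (1.8159,7.2363)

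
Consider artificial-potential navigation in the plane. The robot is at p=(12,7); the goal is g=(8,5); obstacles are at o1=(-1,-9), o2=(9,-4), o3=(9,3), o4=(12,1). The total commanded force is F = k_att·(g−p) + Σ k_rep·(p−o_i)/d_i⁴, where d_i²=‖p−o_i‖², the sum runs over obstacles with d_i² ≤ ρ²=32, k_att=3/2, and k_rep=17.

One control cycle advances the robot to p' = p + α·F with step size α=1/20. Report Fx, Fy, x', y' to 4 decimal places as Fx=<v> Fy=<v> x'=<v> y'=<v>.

F_att = 3/2·(g−p) = 3/2·(-4,-2) = (-6.0000,-3.0000)
o1: d²=425 > ρ²=32 → inactive
o2: d²=130 > ρ²=32 → inactive
o3: d²=25 ≤ ρ²=32; F_rep = 17·(3,4)/25² = (0.0816,0.1088)
o4: d²=36 > ρ²=32 → inactive
F = F_att + ΣF_rep = (-5.9184,-2.8912)
p' = p + 1/20·F = (11.7041,6.8554)

Fx=-5.9184 Fy=-2.8912 x'=11.7041 y'=6.8554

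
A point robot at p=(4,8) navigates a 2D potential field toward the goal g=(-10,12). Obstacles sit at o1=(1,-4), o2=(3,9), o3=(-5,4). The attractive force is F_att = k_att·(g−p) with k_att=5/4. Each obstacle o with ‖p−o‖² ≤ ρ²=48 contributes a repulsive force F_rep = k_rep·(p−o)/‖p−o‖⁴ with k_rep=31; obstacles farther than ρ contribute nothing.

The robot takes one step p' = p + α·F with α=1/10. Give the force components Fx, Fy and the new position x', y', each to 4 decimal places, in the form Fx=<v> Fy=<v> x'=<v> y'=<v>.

F_att = 5/4·(g−p) = 5/4·(-14,4) = (-17.5000,5.0000)
o1: d²=153 > ρ²=48 → inactive
o2: d²=2 ≤ ρ²=48; F_rep = 31·(1,-1)/2² = (7.7500,-7.7500)
o3: d²=97 > ρ²=48 → inactive
F = F_att + ΣF_rep = (-9.7500,-2.7500)
p' = p + 1/10·F = (3.0250,7.7250)

Fx=-9.7500 Fy=-2.7500 x'=3.0250 y'=7.7250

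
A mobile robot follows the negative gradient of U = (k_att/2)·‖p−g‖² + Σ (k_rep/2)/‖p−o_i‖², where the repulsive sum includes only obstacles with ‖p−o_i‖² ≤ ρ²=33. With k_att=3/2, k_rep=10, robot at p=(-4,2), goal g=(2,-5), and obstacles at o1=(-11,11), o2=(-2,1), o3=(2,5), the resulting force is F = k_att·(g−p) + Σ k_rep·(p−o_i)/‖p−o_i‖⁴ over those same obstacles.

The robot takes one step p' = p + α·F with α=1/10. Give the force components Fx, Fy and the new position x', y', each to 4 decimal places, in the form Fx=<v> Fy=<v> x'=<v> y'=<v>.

F_att = 3/2·(g−p) = 3/2·(6,-7) = (9.0000,-10.5000)
o1: d²=130 > ρ²=33 → inactive
o2: d²=5 ≤ ρ²=33; F_rep = 10·(-2,1)/5² = (-0.8000,0.4000)
o3: d²=45 > ρ²=33 → inactive
F = F_att + ΣF_rep = (8.2000,-10.1000)
p' = p + 1/10·F = (-3.1800,0.9900)

Fx=8.2000 Fy=-10.1000 x'=-3.1800 y'=0.9900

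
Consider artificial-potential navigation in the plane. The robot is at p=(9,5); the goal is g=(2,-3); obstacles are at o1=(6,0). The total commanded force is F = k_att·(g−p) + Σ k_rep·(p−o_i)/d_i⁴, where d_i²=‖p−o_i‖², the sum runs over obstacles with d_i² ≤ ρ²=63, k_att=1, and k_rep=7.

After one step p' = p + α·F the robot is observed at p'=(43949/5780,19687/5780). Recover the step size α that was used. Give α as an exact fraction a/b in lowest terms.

α = 1/5

F_att = 1·(g−p) = 1·(-7,-8) = (-7.0000,-8.0000)
o1: d²=34 ≤ ρ²=63; F_rep = 7·(3,5)/34² = (0.0182,0.0303)
F = F_att + ΣF_rep = (-6.9818,-7.9697)
Δp = p'−p = (-1.3964,-1.5939); α = Δx/Fx = (-8071/5780) / (-8071/1156) = 1/5
check: Δy/Fy = (-9213/5780) / (-9213/1156) = 1/5 ✓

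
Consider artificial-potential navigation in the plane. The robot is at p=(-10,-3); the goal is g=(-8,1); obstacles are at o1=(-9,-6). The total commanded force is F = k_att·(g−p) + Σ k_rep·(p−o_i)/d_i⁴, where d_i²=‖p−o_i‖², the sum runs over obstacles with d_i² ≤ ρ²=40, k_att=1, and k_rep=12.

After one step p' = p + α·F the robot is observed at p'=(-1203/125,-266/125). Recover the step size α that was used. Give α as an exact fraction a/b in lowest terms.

F_att = 1·(g−p) = 1·(2,4) = (2.0000,4.0000)
o1: d²=10 ≤ ρ²=40; F_rep = 12·(-1,3)/10² = (-0.1200,0.3600)
F = F_att + ΣF_rep = (1.8800,4.3600)
Δp = p'−p = (0.3760,0.8720); α = Δx/Fx = (47/125) / (47/25) = 1/5
check: Δy/Fy = (109/125) / (109/25) = 1/5 ✓

α = 1/5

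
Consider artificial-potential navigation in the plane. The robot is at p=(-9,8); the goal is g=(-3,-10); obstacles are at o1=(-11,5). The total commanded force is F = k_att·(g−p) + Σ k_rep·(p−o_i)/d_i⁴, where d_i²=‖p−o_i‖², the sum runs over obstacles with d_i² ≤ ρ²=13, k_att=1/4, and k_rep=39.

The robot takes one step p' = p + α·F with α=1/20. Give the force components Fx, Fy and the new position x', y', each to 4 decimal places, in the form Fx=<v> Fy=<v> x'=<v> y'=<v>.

F_att = 1/4·(g−p) = 1/4·(6,-18) = (1.5000,-4.5000)
o1: d²=13 ≤ ρ²=13; F_rep = 39·(2,3)/13² = (0.4615,0.6923)
F = F_att + ΣF_rep = (1.9615,-3.8077)
p' = p + 1/20·F = (-8.9019,7.8096)

Fx=1.9615 Fy=-3.8077 x'=-8.9019 y'=7.8096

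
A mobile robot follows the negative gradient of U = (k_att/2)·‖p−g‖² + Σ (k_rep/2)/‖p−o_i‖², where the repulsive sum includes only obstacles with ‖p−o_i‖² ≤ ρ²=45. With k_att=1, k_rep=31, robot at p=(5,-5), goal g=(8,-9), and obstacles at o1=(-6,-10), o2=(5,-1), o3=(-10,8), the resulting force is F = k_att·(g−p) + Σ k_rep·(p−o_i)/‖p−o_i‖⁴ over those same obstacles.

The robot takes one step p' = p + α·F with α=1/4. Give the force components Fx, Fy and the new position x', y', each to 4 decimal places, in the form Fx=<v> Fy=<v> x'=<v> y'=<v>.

Fx=3.0000 Fy=-4.4844 x'=5.7500 y'=-6.1211

F_att = 1·(g−p) = 1·(3,-4) = (3.0000,-4.0000)
o1: d²=146 > ρ²=45 → inactive
o2: d²=16 ≤ ρ²=45; F_rep = 31·(0,-4)/16² = (0.0000,-0.4844)
o3: d²=394 > ρ²=45 → inactive
F = F_att + ΣF_rep = (3.0000,-4.4844)
p' = p + 1/4·F = (5.7500,-6.1211)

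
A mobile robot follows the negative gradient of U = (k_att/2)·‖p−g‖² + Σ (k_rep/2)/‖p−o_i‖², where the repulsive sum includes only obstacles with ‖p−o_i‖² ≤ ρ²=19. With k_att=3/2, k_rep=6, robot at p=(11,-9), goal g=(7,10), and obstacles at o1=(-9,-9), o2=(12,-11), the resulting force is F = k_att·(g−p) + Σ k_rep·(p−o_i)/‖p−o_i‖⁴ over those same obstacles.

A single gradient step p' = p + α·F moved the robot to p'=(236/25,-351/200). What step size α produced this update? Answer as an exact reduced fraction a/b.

α = 1/4

F_att = 3/2·(g−p) = 3/2·(-4,19) = (-6.0000,28.5000)
o1: d²=400 > ρ²=19 → inactive
o2: d²=5 ≤ ρ²=19; F_rep = 6·(-1,2)/5² = (-0.2400,0.4800)
F = F_att + ΣF_rep = (-6.2400,28.9800)
Δp = p'−p = (-1.5600,7.2450); α = Δx/Fx = (-39/25) / (-156/25) = 1/4
check: Δy/Fy = (1449/200) / (1449/50) = 1/4 ✓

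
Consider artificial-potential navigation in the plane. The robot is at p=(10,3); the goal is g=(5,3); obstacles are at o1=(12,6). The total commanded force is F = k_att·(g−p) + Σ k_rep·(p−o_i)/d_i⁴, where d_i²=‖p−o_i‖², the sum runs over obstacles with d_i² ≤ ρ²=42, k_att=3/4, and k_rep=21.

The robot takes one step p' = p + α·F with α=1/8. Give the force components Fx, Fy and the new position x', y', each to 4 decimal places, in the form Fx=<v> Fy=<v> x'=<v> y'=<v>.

F_att = 3/4·(g−p) = 3/4·(-5,0) = (-3.7500,0.0000)
o1: d²=13 ≤ ρ²=42; F_rep = 21·(-2,-3)/13² = (-0.2485,-0.3728)
F = F_att + ΣF_rep = (-3.9985,-0.3728)
p' = p + 1/8·F = (9.5002,2.9534)

Fx=-3.9985 Fy=-0.3728 x'=9.5002 y'=2.9534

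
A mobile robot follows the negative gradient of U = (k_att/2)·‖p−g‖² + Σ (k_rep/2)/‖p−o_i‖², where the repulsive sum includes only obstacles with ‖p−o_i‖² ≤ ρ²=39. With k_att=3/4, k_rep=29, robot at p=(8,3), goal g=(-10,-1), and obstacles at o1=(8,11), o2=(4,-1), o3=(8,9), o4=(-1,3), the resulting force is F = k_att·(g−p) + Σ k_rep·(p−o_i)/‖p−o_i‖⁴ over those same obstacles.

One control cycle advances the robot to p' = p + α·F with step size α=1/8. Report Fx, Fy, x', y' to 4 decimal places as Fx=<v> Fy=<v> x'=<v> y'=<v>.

Fx=-13.3867 Fy=-3.0210 x'=6.3267 y'=2.6224

F_att = 3/4·(g−p) = 3/4·(-18,-4) = (-13.5000,-3.0000)
o1: d²=64 > ρ²=39 → inactive
o2: d²=32 ≤ ρ²=39; F_rep = 29·(4,4)/32² = (0.1133,0.1133)
o3: d²=36 ≤ ρ²=39; F_rep = 29·(0,-6)/36² = (0.0000,-0.1343)
o4: d²=81 > ρ²=39 → inactive
F = F_att + ΣF_rep = (-13.3867,-3.0210)
p' = p + 1/8·F = (6.3267,2.6224)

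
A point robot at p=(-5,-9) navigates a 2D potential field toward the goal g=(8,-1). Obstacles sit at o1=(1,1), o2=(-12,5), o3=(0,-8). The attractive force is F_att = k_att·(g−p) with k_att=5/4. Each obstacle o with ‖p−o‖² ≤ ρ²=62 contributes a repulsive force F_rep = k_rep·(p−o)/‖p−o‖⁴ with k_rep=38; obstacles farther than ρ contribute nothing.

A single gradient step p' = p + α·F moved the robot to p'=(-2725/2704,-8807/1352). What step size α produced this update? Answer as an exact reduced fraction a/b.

F_att = 5/4·(g−p) = 5/4·(13,8) = (16.2500,10.0000)
o1: d²=136 > ρ²=62 → inactive
o2: d²=245 > ρ²=62 → inactive
o3: d²=26 ≤ ρ²=62; F_rep = 38·(-5,-1)/26² = (-0.2811,-0.0562)
F = F_att + ΣF_rep = (15.9689,9.9438)
Δp = p'−p = (3.9922,2.4859); α = Δx/Fx = (10795/2704) / (10795/676) = 1/4
check: Δy/Fy = (3361/1352) / (3361/338) = 1/4 ✓

α = 1/4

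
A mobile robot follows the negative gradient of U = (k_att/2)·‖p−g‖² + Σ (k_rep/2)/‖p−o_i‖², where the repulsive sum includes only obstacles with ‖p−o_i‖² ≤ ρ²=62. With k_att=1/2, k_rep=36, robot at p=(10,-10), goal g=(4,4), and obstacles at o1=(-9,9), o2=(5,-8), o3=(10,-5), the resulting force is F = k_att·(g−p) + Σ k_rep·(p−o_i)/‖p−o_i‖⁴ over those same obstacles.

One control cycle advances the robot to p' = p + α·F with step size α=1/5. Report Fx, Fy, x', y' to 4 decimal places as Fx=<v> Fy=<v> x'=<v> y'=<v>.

F_att = 1/2·(g−p) = 1/2·(-6,14) = (-3.0000,7.0000)
o1: d²=722 > ρ²=62 → inactive
o2: d²=29 ≤ ρ²=62; F_rep = 36·(5,-2)/29² = (0.2140,-0.0856)
o3: d²=25 ≤ ρ²=62; F_rep = 36·(0,-5)/25² = (0.0000,-0.2880)
F = F_att + ΣF_rep = (-2.7860,6.6264)
p' = p + 1/5·F = (9.4428,-8.6747)

Fx=-2.7860 Fy=6.6264 x'=9.4428 y'=-8.6747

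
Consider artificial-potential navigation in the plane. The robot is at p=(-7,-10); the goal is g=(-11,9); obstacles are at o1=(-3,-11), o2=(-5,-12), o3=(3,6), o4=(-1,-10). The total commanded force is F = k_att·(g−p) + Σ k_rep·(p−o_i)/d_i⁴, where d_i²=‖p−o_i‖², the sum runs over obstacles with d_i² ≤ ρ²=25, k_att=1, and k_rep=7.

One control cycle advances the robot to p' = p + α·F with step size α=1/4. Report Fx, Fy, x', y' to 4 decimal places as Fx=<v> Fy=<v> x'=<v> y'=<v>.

Fx=-4.3156 Fy=19.2430 x'=-8.0789 y'=-5.1893

F_att = 1·(g−p) = 1·(-4,19) = (-4.0000,19.0000)
o1: d²=17 ≤ ρ²=25; F_rep = 7·(-4,1)/17² = (-0.0969,0.0242)
o2: d²=8 ≤ ρ²=25; F_rep = 7·(-2,2)/8² = (-0.2188,0.2188)
o3: d²=356 > ρ²=25 → inactive
o4: d²=36 > ρ²=25 → inactive
F = F_att + ΣF_rep = (-4.3156,19.2430)
p' = p + 1/4·F = (-8.0789,-5.1893)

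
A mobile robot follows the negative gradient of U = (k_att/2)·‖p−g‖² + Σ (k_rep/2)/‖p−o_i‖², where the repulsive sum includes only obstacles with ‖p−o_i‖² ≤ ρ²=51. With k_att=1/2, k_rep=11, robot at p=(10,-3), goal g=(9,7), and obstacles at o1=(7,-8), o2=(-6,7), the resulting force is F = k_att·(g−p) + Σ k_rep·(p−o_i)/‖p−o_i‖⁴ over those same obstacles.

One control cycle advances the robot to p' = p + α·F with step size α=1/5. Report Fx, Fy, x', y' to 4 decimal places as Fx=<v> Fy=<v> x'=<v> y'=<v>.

Fx=-0.4715 Fy=5.0476 x'=9.9057 y'=-1.9905

F_att = 1/2·(g−p) = 1/2·(-1,10) = (-0.5000,5.0000)
o1: d²=34 ≤ ρ²=51; F_rep = 11·(3,5)/34² = (0.0285,0.0476)
o2: d²=356 > ρ²=51 → inactive
F = F_att + ΣF_rep = (-0.4715,5.0476)
p' = p + 1/5·F = (9.9057,-1.9905)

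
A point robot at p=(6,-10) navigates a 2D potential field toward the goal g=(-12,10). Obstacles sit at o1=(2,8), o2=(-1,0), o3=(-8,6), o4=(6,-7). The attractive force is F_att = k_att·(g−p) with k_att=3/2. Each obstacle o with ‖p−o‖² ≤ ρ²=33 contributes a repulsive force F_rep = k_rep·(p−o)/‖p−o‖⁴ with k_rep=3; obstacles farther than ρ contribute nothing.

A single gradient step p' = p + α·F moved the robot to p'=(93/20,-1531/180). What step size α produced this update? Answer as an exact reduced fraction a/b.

α = 1/20

F_att = 3/2·(g−p) = 3/2·(-18,20) = (-27.0000,30.0000)
o1: d²=340 > ρ²=33 → inactive
o2: d²=149 > ρ²=33 → inactive
o3: d²=452 > ρ²=33 → inactive
o4: d²=9 ≤ ρ²=33; F_rep = 3·(0,-3)/9² = (0.0000,-0.1111)
F = F_att + ΣF_rep = (-27.0000,29.8889)
Δp = p'−p = (-1.3500,1.4944); α = Δx/Fx = (-27/20) / (-27) = 1/20
check: Δy/Fy = (269/180) / (269/9) = 1/20 ✓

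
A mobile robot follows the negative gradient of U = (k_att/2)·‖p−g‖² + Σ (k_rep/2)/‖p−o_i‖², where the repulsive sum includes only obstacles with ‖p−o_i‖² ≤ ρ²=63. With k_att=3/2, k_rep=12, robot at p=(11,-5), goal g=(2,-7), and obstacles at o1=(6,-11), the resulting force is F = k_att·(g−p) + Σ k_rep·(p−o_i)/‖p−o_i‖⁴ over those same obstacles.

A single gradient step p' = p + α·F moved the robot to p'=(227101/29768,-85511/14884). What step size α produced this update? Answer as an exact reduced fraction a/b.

F_att = 3/2·(g−p) = 3/2·(-9,-2) = (-13.5000,-3.0000)
o1: d²=61 ≤ ρ²=63; F_rep = 12·(5,6)/61² = (0.0161,0.0193)
F = F_att + ΣF_rep = (-13.4839,-2.9807)
Δp = p'−p = (-3.3710,-0.7452); α = Δx/Fx = (-100347/29768) / (-100347/7442) = 1/4
check: Δy/Fy = (-11091/14884) / (-11091/3721) = 1/4 ✓

α = 1/4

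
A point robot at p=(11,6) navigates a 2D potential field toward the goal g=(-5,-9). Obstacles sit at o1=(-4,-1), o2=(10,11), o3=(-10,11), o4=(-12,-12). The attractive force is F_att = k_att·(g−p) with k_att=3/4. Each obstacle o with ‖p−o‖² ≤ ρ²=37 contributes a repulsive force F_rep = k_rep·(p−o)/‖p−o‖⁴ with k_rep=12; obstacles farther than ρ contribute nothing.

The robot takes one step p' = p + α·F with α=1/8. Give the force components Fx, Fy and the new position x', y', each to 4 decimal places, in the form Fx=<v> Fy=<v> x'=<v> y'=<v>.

F_att = 3/4·(g−p) = 3/4·(-16,-15) = (-12.0000,-11.2500)
o1: d²=274 > ρ²=37 → inactive
o2: d²=26 ≤ ρ²=37; F_rep = 12·(1,-5)/26² = (0.0178,-0.0888)
o3: d²=466 > ρ²=37 → inactive
o4: d²=853 > ρ²=37 → inactive
F = F_att + ΣF_rep = (-11.9822,-11.3388)
p' = p + 1/8·F = (9.5022,4.5827)

Fx=-11.9822 Fy=-11.3388 x'=9.5022 y'=4.5827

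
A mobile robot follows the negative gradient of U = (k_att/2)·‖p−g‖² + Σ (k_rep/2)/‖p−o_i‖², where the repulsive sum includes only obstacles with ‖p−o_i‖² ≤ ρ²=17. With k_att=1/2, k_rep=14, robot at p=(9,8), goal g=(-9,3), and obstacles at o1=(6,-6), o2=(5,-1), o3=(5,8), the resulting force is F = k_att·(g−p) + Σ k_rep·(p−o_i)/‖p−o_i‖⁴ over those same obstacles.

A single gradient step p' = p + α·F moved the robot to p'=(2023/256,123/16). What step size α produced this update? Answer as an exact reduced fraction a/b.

α = 1/8

F_att = 1/2·(g−p) = 1/2·(-18,-5) = (-9.0000,-2.5000)
o1: d²=205 > ρ²=17 → inactive
o2: d²=97 > ρ²=17 → inactive
o3: d²=16 ≤ ρ²=17; F_rep = 14·(4,0)/16² = (0.2188,0.0000)
F = F_att + ΣF_rep = (-8.7812,-2.5000)
Δp = p'−p = (-1.0977,-0.3125); α = Δx/Fx = (-281/256) / (-281/32) = 1/8
check: Δy/Fy = (-5/16) / (-5/2) = 1/8 ✓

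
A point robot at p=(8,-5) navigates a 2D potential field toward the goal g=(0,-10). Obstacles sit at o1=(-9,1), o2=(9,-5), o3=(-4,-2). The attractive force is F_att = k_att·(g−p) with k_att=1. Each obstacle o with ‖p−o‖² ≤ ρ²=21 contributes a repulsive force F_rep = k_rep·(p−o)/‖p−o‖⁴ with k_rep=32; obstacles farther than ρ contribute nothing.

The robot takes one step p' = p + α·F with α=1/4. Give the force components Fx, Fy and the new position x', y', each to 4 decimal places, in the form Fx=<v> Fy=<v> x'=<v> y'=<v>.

Fx=-40.0000 Fy=-5.0000 x'=-2.0000 y'=-6.2500

F_att = 1·(g−p) = 1·(-8,-5) = (-8.0000,-5.0000)
o1: d²=325 > ρ²=21 → inactive
o2: d²=1 ≤ ρ²=21; F_rep = 32·(-1,0)/1² = (-32.0000,0.0000)
o3: d²=153 > ρ²=21 → inactive
F = F_att + ΣF_rep = (-40.0000,-5.0000)
p' = p + 1/4·F = (-2.0000,-6.2500)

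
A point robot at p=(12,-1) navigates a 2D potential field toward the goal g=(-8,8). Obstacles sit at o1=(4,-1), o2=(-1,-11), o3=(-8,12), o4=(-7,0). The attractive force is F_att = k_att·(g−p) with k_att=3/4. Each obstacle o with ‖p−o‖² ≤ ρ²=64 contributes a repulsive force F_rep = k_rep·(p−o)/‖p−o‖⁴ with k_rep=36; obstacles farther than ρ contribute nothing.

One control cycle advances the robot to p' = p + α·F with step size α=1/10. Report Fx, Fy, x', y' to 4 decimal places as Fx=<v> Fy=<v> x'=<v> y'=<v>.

Fx=-14.9297 Fy=6.7500 x'=10.5070 y'=-0.3250

F_att = 3/4·(g−p) = 3/4·(-20,9) = (-15.0000,6.7500)
o1: d²=64 ≤ ρ²=64; F_rep = 36·(8,0)/64² = (0.0703,0.0000)
o2: d²=269 > ρ²=64 → inactive
o3: d²=569 > ρ²=64 → inactive
o4: d²=362 > ρ²=64 → inactive
F = F_att + ΣF_rep = (-14.9297,6.7500)
p' = p + 1/10·F = (10.5070,-0.3250)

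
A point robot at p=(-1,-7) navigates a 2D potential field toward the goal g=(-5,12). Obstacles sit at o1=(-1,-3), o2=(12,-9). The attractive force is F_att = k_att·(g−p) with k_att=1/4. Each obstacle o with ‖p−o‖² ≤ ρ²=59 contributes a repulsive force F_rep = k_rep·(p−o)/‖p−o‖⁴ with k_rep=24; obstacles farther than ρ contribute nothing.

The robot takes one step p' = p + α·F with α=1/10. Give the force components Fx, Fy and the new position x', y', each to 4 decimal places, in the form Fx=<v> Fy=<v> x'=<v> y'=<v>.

Fx=-1.0000 Fy=4.3750 x'=-1.1000 y'=-6.5625

F_att = 1/4·(g−p) = 1/4·(-4,19) = (-1.0000,4.7500)
o1: d²=16 ≤ ρ²=59; F_rep = 24·(0,-4)/16² = (0.0000,-0.3750)
o2: d²=173 > ρ²=59 → inactive
F = F_att + ΣF_rep = (-1.0000,4.3750)
p' = p + 1/10·F = (-1.1000,-6.5625)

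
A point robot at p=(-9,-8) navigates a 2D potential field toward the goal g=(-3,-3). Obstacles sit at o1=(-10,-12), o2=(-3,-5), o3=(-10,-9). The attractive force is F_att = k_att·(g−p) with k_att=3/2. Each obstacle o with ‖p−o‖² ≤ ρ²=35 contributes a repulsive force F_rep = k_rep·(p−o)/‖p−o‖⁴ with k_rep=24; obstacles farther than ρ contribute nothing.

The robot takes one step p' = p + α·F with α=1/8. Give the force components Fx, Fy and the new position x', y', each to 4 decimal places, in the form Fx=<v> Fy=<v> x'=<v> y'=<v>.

F_att = 3/2·(g−p) = 3/2·(6,5) = (9.0000,7.5000)
o1: d²=17 ≤ ρ²=35; F_rep = 24·(1,4)/17² = (0.0830,0.3322)
o2: d²=45 > ρ²=35 → inactive
o3: d²=2 ≤ ρ²=35; F_rep = 24·(1,1)/2² = (6.0000,6.0000)
F = F_att + ΣF_rep = (15.0830,13.8322)
p' = p + 1/8·F = (-7.1146,-6.2710)

Fx=15.0830 Fy=13.8322 x'=-7.1146 y'=-6.2710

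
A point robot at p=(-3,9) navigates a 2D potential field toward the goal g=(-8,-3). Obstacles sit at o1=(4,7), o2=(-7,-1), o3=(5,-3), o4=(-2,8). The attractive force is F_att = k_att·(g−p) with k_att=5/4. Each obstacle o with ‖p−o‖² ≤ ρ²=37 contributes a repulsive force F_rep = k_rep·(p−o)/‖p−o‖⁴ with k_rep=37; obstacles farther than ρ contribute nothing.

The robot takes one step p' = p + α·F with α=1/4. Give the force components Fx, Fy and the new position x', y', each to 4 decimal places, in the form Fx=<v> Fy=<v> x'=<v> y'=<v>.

F_att = 5/4·(g−p) = 5/4·(-5,-12) = (-6.2500,-15.0000)
o1: d²=53 > ρ²=37 → inactive
o2: d²=116 > ρ²=37 → inactive
o3: d²=208 > ρ²=37 → inactive
o4: d²=2 ≤ ρ²=37; F_rep = 37·(-1,1)/2² = (-9.2500,9.2500)
F = F_att + ΣF_rep = (-15.5000,-5.7500)
p' = p + 1/4·F = (-6.8750,7.5625)

Fx=-15.5000 Fy=-5.7500 x'=-6.8750 y'=7.5625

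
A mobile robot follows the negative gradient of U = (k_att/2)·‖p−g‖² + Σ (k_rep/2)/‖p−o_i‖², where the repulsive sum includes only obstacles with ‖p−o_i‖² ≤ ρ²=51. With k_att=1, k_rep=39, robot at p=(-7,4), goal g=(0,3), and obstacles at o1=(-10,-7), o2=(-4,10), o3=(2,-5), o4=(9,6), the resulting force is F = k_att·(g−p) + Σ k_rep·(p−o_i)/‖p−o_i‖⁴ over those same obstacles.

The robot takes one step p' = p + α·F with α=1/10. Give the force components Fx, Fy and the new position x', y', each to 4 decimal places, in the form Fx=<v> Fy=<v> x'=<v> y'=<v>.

Fx=6.9422 Fy=-1.1156 x'=-6.3058 y'=3.8884

F_att = 1·(g−p) = 1·(7,-1) = (7.0000,-1.0000)
o1: d²=130 > ρ²=51 → inactive
o2: d²=45 ≤ ρ²=51; F_rep = 39·(-3,-6)/45² = (-0.0578,-0.1156)
o3: d²=162 > ρ²=51 → inactive
o4: d²=260 > ρ²=51 → inactive
F = F_att + ΣF_rep = (6.9422,-1.1156)
p' = p + 1/10·F = (-6.3058,3.8884)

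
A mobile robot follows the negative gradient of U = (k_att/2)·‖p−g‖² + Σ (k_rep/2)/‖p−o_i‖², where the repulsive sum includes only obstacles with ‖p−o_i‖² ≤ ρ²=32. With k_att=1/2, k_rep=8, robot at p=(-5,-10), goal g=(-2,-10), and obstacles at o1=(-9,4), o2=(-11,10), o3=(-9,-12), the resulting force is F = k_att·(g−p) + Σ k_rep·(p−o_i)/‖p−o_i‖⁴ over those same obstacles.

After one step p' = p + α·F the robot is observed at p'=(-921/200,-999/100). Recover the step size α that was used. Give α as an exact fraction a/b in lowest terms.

α = 1/4

F_att = 1/2·(g−p) = 1/2·(3,0) = (1.5000,0.0000)
o1: d²=212 > ρ²=32 → inactive
o2: d²=436 > ρ²=32 → inactive
o3: d²=20 ≤ ρ²=32; F_rep = 8·(4,2)/20² = (0.0800,0.0400)
F = F_att + ΣF_rep = (1.5800,0.0400)
Δp = p'−p = (0.3950,0.0100); α = Δx/Fx = (79/200) / (79/50) = 1/4
check: Δy/Fy = (1/100) / (1/25) = 1/4 ✓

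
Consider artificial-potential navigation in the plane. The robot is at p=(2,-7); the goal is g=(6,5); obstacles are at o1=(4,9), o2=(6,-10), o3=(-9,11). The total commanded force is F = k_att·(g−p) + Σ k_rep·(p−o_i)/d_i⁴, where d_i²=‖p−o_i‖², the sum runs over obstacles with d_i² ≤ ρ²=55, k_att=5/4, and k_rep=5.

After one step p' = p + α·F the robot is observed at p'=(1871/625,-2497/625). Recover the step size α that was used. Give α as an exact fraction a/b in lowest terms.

α = 1/5

F_att = 5/4·(g−p) = 5/4·(4,12) = (5.0000,15.0000)
o1: d²=260 > ρ²=55 → inactive
o2: d²=25 ≤ ρ²=55; F_rep = 5·(-4,3)/25² = (-0.0320,0.0240)
o3: d²=445 > ρ²=55 → inactive
F = F_att + ΣF_rep = (4.9680,15.0240)
Δp = p'−p = (0.9936,3.0048); α = Δx/Fx = (621/625) / (621/125) = 1/5
check: Δy/Fy = (1878/625) / (1878/125) = 1/5 ✓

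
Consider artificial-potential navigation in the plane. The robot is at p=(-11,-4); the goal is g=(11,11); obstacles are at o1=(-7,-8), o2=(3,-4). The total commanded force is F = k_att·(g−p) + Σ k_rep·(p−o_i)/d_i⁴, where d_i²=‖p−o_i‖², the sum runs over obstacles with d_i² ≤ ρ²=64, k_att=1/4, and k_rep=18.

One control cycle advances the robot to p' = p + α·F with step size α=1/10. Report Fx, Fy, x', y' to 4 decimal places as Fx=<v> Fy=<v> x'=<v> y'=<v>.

Fx=5.4297 Fy=3.8203 x'=-10.4570 y'=-3.6180

F_att = 1/4·(g−p) = 1/4·(22,15) = (5.5000,3.7500)
o1: d²=32 ≤ ρ²=64; F_rep = 18·(-4,4)/32² = (-0.0703,0.0703)
o2: d²=196 > ρ²=64 → inactive
F = F_att + ΣF_rep = (5.4297,3.8203)
p' = p + 1/10·F = (-10.4570,-3.6180)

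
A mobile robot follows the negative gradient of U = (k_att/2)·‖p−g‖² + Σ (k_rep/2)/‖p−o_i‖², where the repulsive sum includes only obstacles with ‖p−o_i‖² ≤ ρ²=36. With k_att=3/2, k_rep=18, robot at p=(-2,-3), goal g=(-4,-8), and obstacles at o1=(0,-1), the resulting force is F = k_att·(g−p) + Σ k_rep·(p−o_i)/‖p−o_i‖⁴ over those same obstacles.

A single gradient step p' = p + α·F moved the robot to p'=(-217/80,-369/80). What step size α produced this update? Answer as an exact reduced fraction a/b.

F_att = 3/2·(g−p) = 3/2·(-2,-5) = (-3.0000,-7.5000)
o1: d²=8 ≤ ρ²=36; F_rep = 18·(-2,-2)/8² = (-0.5625,-0.5625)
F = F_att + ΣF_rep = (-3.5625,-8.0625)
Δp = p'−p = (-0.7125,-1.6125); α = Δx/Fx = (-57/80) / (-57/16) = 1/5
check: Δy/Fy = (-129/80) / (-129/16) = 1/5 ✓

α = 1/5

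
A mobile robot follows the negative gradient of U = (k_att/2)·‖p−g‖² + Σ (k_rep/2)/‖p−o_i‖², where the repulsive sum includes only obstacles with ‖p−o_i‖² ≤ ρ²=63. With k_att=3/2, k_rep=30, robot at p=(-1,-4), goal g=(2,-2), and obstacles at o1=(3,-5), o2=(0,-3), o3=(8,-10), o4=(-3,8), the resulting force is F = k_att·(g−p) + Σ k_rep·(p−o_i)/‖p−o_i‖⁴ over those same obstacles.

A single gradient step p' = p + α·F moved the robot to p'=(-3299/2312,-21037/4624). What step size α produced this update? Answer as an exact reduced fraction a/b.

F_att = 3/2·(g−p) = 3/2·(3,2) = (4.5000,3.0000)
o1: d²=17 ≤ ρ²=63; F_rep = 30·(-4,1)/17² = (-0.4152,0.1038)
o2: d²=2 ≤ ρ²=63; F_rep = 30·(-1,-1)/2² = (-7.5000,-7.5000)
o3: d²=117 > ρ²=63 → inactive
o4: d²=148 > ρ²=63 → inactive
F = F_att + ΣF_rep = (-3.4152,-4.3962)
Δp = p'−p = (-0.4269,-0.5495); α = Δx/Fx = (-987/2312) / (-987/289) = 1/8
check: Δy/Fy = (-2541/4624) / (-2541/578) = 1/8 ✓

α = 1/8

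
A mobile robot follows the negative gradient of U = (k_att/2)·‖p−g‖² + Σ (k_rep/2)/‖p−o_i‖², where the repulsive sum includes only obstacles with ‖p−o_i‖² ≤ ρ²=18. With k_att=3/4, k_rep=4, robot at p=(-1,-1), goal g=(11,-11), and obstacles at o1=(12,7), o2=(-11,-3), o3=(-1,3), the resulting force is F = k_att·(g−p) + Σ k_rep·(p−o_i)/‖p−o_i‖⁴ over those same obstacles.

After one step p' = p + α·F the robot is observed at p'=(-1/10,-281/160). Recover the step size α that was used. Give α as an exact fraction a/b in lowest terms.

F_att = 3/4·(g−p) = 3/4·(12,-10) = (9.0000,-7.5000)
o1: d²=233 > ρ²=18 → inactive
o2: d²=104 > ρ²=18 → inactive
o3: d²=16 ≤ ρ²=18; F_rep = 4·(0,-4)/16² = (0.0000,-0.0625)
F = F_att + ΣF_rep = (9.0000,-7.5625)
Δp = p'−p = (0.9000,-0.7562); α = Δx/Fx = (9/10) / (9) = 1/10
check: Δy/Fy = (-121/160) / (-121/16) = 1/10 ✓

α = 1/10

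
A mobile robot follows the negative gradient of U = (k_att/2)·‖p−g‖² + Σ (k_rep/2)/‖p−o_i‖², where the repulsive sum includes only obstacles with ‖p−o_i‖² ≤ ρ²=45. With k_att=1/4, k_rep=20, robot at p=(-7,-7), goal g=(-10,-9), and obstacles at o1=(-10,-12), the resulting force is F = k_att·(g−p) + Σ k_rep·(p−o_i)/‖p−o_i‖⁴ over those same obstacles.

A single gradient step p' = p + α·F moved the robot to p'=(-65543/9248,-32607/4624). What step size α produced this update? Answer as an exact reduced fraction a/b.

F_att = 1/4·(g−p) = 1/4·(-3,-2) = (-0.7500,-0.5000)
o1: d²=34 ≤ ρ²=45; F_rep = 20·(3,5)/34² = (0.0519,0.0865)
F = F_att + ΣF_rep = (-0.6981,-0.4135)
Δp = p'−p = (-0.0873,-0.0517); α = Δx/Fx = (-807/9248) / (-807/1156) = 1/8
check: Δy/Fy = (-239/4624) / (-239/578) = 1/8 ✓

α = 1/8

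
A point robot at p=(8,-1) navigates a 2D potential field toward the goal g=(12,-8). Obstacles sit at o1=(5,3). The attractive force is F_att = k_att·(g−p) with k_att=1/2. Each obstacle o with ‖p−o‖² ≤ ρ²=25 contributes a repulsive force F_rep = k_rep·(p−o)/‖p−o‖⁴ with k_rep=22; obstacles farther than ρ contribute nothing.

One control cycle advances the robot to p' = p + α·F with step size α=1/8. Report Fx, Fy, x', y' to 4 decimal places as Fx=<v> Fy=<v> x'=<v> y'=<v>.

Fx=2.1056 Fy=-3.6408 x'=8.2632 y'=-1.4551

F_att = 1/2·(g−p) = 1/2·(4,-7) = (2.0000,-3.5000)
o1: d²=25 ≤ ρ²=25; F_rep = 22·(3,-4)/25² = (0.1056,-0.1408)
F = F_att + ΣF_rep = (2.1056,-3.6408)
p' = p + 1/8·F = (8.2632,-1.4551)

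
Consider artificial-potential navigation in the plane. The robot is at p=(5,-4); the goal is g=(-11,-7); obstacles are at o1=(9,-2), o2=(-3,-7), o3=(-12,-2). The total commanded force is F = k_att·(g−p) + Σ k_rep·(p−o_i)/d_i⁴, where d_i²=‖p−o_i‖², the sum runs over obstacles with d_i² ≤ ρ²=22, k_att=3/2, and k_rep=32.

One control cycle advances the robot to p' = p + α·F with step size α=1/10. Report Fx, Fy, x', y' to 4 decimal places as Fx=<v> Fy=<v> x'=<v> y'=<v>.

Fx=-24.3200 Fy=-4.6600 x'=2.5680 y'=-4.4660

F_att = 3/2·(g−p) = 3/2·(-16,-3) = (-24.0000,-4.5000)
o1: d²=20 ≤ ρ²=22; F_rep = 32·(-4,-2)/20² = (-0.3200,-0.1600)
o2: d²=73 > ρ²=22 → inactive
o3: d²=293 > ρ²=22 → inactive
F = F_att + ΣF_rep = (-24.3200,-4.6600)
p' = p + 1/10·F = (2.5680,-4.4660)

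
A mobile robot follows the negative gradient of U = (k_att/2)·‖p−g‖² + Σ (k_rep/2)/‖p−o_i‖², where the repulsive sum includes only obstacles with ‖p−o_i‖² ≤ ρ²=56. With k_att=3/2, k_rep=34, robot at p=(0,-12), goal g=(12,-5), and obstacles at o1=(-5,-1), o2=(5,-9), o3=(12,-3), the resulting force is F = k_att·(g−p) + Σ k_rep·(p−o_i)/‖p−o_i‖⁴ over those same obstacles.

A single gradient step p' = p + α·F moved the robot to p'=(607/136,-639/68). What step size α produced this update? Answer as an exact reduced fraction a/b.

α = 1/4

F_att = 3/2·(g−p) = 3/2·(12,7) = (18.0000,10.5000)
o1: d²=146 > ρ²=56 → inactive
o2: d²=34 ≤ ρ²=56; F_rep = 34·(-5,-3)/34² = (-0.1471,-0.0882)
o3: d²=225 > ρ²=56 → inactive
F = F_att + ΣF_rep = (17.8529,10.4118)
Δp = p'−p = (4.4632,2.6029); α = Δx/Fx = (607/136) / (607/34) = 1/4
check: Δy/Fy = (177/68) / (177/17) = 1/4 ✓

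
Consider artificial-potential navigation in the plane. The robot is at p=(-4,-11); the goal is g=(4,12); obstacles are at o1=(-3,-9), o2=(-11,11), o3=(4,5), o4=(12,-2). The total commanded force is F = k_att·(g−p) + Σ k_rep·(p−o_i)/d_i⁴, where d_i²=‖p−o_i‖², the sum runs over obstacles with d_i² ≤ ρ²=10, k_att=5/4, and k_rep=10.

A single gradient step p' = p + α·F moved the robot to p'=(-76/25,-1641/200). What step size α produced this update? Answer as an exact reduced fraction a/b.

F_att = 5/4·(g−p) = 5/4·(8,23) = (10.0000,28.7500)
o1: d²=5 ≤ ρ²=10; F_rep = 10·(-1,-2)/5² = (-0.4000,-0.8000)
o2: d²=533 > ρ²=10 → inactive
o3: d²=320 > ρ²=10 → inactive
o4: d²=337 > ρ²=10 → inactive
F = F_att + ΣF_rep = (9.6000,27.9500)
Δp = p'−p = (0.9600,2.7950); α = Δx/Fx = (24/25) / (48/5) = 1/10
check: Δy/Fy = (559/200) / (559/20) = 1/10 ✓

α = 1/10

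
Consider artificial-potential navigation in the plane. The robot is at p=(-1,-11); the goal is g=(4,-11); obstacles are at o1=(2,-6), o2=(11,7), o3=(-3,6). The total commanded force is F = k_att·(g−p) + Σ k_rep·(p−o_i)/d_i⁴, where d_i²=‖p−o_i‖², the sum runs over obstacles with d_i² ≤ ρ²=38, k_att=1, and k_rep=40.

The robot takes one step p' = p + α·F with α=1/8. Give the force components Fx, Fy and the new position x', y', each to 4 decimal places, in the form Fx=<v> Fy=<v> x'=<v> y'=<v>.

F_att = 1·(g−p) = 1·(5,0) = (5.0000,0.0000)
o1: d²=34 ≤ ρ²=38; F_rep = 40·(-3,-5)/34² = (-0.1038,-0.1730)
o2: d²=468 > ρ²=38 → inactive
o3: d²=293 > ρ²=38 → inactive
F = F_att + ΣF_rep = (4.8962,-0.1730)
p' = p + 1/8·F = (-0.3880,-11.0216)

Fx=4.8962 Fy=-0.1730 x'=-0.3880 y'=-11.0216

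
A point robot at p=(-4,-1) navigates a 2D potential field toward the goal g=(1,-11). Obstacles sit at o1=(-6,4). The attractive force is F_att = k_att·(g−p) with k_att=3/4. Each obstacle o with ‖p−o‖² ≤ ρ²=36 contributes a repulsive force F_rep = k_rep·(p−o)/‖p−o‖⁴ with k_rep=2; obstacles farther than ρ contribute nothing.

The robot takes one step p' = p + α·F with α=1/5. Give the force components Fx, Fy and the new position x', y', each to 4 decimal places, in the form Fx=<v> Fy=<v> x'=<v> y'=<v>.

Fx=3.7548 Fy=-7.5119 x'=-3.2490 y'=-2.5024

F_att = 3/4·(g−p) = 3/4·(5,-10) = (3.7500,-7.5000)
o1: d²=29 ≤ ρ²=36; F_rep = 2·(2,-5)/29² = (0.0048,-0.0119)
F = F_att + ΣF_rep = (3.7548,-7.5119)
p' = p + 1/5·F = (-3.2490,-2.5024)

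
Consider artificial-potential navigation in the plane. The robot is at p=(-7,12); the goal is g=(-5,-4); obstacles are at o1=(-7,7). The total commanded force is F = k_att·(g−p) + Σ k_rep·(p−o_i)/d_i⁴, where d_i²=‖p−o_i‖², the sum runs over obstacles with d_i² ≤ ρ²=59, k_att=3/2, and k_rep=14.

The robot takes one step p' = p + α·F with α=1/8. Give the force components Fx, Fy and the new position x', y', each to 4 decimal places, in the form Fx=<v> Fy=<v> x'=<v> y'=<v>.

Fx=3.0000 Fy=-23.8880 x'=-6.6250 y'=9.0140

F_att = 3/2·(g−p) = 3/2·(2,-16) = (3.0000,-24.0000)
o1: d²=25 ≤ ρ²=59; F_rep = 14·(0,5)/25² = (0.0000,0.1120)
F = F_att + ΣF_rep = (3.0000,-23.8880)
p' = p + 1/8·F = (-6.6250,9.0140)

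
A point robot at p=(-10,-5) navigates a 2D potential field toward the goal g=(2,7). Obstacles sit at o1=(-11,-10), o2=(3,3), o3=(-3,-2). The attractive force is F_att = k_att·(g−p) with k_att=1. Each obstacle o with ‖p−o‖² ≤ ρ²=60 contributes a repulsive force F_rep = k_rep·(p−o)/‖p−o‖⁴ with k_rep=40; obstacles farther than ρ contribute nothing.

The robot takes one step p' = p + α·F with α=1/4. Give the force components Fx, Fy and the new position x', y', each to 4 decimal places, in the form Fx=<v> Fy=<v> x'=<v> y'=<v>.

F_att = 1·(g−p) = 1·(12,12) = (12.0000,12.0000)
o1: d²=26 ≤ ρ²=60; F_rep = 40·(1,5)/26² = (0.0592,0.2959)
o2: d²=233 > ρ²=60 → inactive
o3: d²=58 ≤ ρ²=60; F_rep = 40·(-7,-3)/58² = (-0.0832,-0.0357)
F = F_att + ΣF_rep = (11.9759,12.2602)
p' = p + 1/4·F = (-7.0060,-1.9350)

Fx=11.9759 Fy=12.2602 x'=-7.0060 y'=-1.9350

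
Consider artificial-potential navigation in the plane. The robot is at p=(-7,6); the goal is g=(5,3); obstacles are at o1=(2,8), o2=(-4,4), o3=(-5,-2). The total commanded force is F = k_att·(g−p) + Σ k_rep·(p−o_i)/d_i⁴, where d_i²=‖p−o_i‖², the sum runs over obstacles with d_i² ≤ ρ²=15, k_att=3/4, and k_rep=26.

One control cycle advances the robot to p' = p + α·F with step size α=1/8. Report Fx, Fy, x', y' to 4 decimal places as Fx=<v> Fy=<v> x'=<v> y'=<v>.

Fx=8.5385 Fy=-1.9423 x'=-5.9327 y'=5.7572

F_att = 3/4·(g−p) = 3/4·(12,-3) = (9.0000,-2.2500)
o1: d²=85 > ρ²=15 → inactive
o2: d²=13 ≤ ρ²=15; F_rep = 26·(-3,2)/13² = (-0.4615,0.3077)
o3: d²=68 > ρ²=15 → inactive
F = F_att + ΣF_rep = (8.5385,-1.9423)
p' = p + 1/8·F = (-5.9327,5.7572)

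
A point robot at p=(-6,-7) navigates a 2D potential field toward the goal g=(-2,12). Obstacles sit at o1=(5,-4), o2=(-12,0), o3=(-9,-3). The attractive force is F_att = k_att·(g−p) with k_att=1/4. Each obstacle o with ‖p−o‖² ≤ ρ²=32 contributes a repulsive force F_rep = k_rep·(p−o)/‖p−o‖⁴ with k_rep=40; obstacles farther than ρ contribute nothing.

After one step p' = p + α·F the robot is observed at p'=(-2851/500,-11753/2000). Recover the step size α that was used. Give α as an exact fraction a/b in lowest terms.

F_att = 1/4·(g−p) = 1/4·(4,19) = (1.0000,4.7500)
o1: d²=130 > ρ²=32 → inactive
o2: d²=85 > ρ²=32 → inactive
o3: d²=25 ≤ ρ²=32; F_rep = 40·(3,-4)/25² = (0.1920,-0.2560)
F = F_att + ΣF_rep = (1.1920,4.4940)
Δp = p'−p = (0.2980,1.1235); α = Δx/Fx = (149/500) / (149/125) = 1/4
check: Δy/Fy = (2247/2000) / (2247/500) = 1/4 ✓

α = 1/4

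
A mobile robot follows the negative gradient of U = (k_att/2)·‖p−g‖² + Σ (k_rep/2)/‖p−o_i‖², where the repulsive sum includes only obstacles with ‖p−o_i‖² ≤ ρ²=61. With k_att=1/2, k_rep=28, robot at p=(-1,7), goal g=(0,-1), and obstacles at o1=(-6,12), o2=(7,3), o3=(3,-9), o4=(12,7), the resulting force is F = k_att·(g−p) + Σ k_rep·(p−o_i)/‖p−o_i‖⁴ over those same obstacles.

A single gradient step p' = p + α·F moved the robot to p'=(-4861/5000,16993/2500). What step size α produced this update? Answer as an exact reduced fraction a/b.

α = 1/20

F_att = 1/2·(g−p) = 1/2·(1,-8) = (0.5000,-4.0000)
o1: d²=50 ≤ ρ²=61; F_rep = 28·(5,-5)/50² = (0.0560,-0.0560)
o2: d²=80 > ρ²=61 → inactive
o3: d²=272 > ρ²=61 → inactive
o4: d²=169 > ρ²=61 → inactive
F = F_att + ΣF_rep = (0.5560,-4.0560)
Δp = p'−p = (0.0278,-0.2028); α = Δx/Fx = (139/5000) / (139/250) = 1/20
check: Δy/Fy = (-507/2500) / (-507/125) = 1/20 ✓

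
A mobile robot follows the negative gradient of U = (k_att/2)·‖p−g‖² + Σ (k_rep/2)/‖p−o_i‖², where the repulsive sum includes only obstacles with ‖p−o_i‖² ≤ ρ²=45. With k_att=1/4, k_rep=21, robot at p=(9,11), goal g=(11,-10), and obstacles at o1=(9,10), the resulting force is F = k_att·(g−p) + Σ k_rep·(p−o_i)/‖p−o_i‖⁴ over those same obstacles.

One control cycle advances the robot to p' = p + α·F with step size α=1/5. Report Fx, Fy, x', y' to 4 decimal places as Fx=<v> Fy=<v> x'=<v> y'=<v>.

F_att = 1/4·(g−p) = 1/4·(2,-21) = (0.5000,-5.2500)
o1: d²=1 ≤ ρ²=45; F_rep = 21·(0,1)/1² = (0.0000,21.0000)
F = F_att + ΣF_rep = (0.5000,15.7500)
p' = p + 1/5·F = (9.1000,14.1500)

Fx=0.5000 Fy=15.7500 x'=9.1000 y'=14.1500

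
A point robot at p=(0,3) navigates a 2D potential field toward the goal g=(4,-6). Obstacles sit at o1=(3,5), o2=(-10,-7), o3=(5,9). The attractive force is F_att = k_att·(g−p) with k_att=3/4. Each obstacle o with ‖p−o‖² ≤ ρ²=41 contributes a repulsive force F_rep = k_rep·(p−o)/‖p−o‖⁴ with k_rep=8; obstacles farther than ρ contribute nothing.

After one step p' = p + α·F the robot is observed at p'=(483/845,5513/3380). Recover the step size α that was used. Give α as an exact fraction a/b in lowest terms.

α = 1/5

F_att = 3/4·(g−p) = 3/4·(4,-9) = (3.0000,-6.7500)
o1: d²=13 ≤ ρ²=41; F_rep = 8·(-3,-2)/13² = (-0.1420,-0.0947)
o2: d²=200 > ρ²=41 → inactive
o3: d²=61 > ρ²=41 → inactive
F = F_att + ΣF_rep = (2.8580,-6.8447)
Δp = p'−p = (0.5716,-1.3689); α = Δx/Fx = (483/845) / (483/169) = 1/5
check: Δy/Fy = (-4627/3380) / (-4627/676) = 1/5 ✓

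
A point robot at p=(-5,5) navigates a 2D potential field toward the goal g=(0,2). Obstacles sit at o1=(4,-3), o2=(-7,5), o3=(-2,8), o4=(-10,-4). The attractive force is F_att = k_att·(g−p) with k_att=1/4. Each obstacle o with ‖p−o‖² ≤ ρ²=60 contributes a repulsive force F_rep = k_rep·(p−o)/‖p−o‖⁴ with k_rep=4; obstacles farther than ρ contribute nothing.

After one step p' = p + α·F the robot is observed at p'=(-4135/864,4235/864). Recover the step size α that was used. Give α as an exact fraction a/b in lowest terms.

α = 1/8

F_att = 1/4·(g−p) = 1/4·(5,-3) = (1.2500,-0.7500)
o1: d²=145 > ρ²=60 → inactive
o2: d²=4 ≤ ρ²=60; F_rep = 4·(2,0)/4² = (0.5000,0.0000)
o3: d²=18 ≤ ρ²=60; F_rep = 4·(-3,-3)/18² = (-0.0370,-0.0370)
o4: d²=106 > ρ²=60 → inactive
F = F_att + ΣF_rep = (1.7130,-0.7870)
Δp = p'−p = (0.2141,-0.0984); α = Δx/Fx = (185/864) / (185/108) = 1/8
check: Δy/Fy = (-85/864) / (-85/108) = 1/8 ✓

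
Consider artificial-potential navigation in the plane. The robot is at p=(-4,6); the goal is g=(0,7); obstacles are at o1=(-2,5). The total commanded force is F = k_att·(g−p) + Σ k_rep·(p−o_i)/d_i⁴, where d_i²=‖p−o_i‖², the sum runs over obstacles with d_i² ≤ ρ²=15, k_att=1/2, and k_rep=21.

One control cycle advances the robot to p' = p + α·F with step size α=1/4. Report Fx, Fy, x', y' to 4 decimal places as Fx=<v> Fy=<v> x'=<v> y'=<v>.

Fx=0.3200 Fy=1.3400 x'=-3.9200 y'=6.3350

F_att = 1/2·(g−p) = 1/2·(4,1) = (2.0000,0.5000)
o1: d²=5 ≤ ρ²=15; F_rep = 21·(-2,1)/5² = (-1.6800,0.8400)
F = F_att + ΣF_rep = (0.3200,1.3400)
p' = p + 1/4·F = (-3.9200,6.3350)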